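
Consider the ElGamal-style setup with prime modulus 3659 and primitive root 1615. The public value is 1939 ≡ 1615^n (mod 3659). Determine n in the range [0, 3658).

Baby-step giant-step with m = ceil(sqrt(3658)) = 61.
Baby table (1615^j mod 3659 for j=0..60):
  0:1  1:1615  2:3017  3:2326  4:2356  5:3239  6:2274  7:2533
  8:33  9:2069  10:768  11:3578  12:909  13:776  14:1862  15:3091
  16:1089  17:2415  18:3390  19:986  20:725  21:3654  22:2902  23:3210
  24:3006  25:2856  26:2100  27:3266  28:1971  29:3494  30:632  31:3478
  32:405  33:2773  34:3438  35:1667  36:2840  37:1873  38:2561  39:1345
  40:2388  41:34  42:25  43:126  44:2245  45:3265  46:356  47:477
  48:1965  49:1122  50:825  51:499  52:905  53:1634  54:771  55:1105
  56:2642  57:436  58:1612  59:1831  60:593
Giant step factor: 1615^(-61) ≡ 1820 (mod 3659).
Scan 1939·1820^i mod 3659 for i = 0, 1, …:
  i=0: 1939   i=1: 1704   i=2: 2107   i=3: 108
  i=4: 2633   i=5: 2429   i=6: 708   i=7: 592
  i=8: 1694   i=9: 2202     …   i=37: 1683
  i=38: 477
Match at i=38, j=47: n = 38·61 + 47 = 2365.

2365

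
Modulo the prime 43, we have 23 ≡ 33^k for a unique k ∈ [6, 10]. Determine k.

10

Compute 33^6 mod 43 = 35, then multiply by 33 repeatedly:
  33^6=35  33^7=37  33^8=17  33^9=2  33^10=23
Found 23 at exponent 10.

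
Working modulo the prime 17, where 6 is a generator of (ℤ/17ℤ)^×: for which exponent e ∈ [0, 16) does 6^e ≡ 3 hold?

15

Successive powers of 6 modulo 17:
  6^0=1  6^1=6  6^2=2  6^3=12  6^4=4  6^5=7
  6^6=8  6^7=14  6^8=16  6^9=11  6^10=15  6^11=5
  6^12=13  6^13=10  6^14=9  6^15=3
So 6^15 ≡ 3 (mod 17), giving e = 15.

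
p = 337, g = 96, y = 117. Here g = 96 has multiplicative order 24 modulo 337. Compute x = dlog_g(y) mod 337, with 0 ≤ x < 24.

2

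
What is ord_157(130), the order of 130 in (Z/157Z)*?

13

The order of 130 must divide p − 1 = 156 = 2^2 · 3 · 13.
Divisors: 1, 2, 3, 4, 6, 12, 13, 26, 39, 52, 78, 156.
Check each in increasing order: 130^1 ≡ 130;  130^2 ≡ 101;  130^3 ≡ 99;  130^4 ≡ 153;  130^6 ≡ 67;  130^12 ≡ 93;  130^13 ≡ 1.
Smallest exponent giving 1 is 13.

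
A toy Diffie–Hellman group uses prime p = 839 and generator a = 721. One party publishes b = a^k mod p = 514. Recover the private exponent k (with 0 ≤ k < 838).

Baby-step giant-step with m = ceil(sqrt(838)) = 29.
Baby table (721^j mod 839 for j=0..28):
  0:1  1:721  2:500  3:569  4:817  5:79  6:746  7:67
  8:484  9:779  10:368  11:204  12:259  13:481  14:294  15:546
  16:175  17:325  18:244  19:573  20:345  21:401  22:505  23:818
  24:800  25:407  26:636  27:462  28:19
Giant step factor: 721^(-29) ≡ 659 (mod 839).
Scan 514·659^i mod 839 for i = 0, 1, …:
  i=0: 514   i=1: 609   i=2: 289   i=3: 837
  i=4: 360   i=5: 642   i=6: 222   i=7: 312
  i=8: 53   i=9: 528     …   i=14: 271
  i=15: 721
Match at i=15, j=1: k = 15·29 + 1 = 436.

436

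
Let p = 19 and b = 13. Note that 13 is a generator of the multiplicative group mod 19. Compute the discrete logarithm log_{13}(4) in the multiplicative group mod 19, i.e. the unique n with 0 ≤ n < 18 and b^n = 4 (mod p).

4

Successive powers of 13 modulo 19:
  13^0=1  13^1=13  13^2=17  13^3=12  13^4=4
So 13^4 ≡ 4 (mod 19), giving n = 4.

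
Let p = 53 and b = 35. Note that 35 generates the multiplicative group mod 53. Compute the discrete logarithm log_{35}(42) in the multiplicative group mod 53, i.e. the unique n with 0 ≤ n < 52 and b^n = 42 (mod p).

44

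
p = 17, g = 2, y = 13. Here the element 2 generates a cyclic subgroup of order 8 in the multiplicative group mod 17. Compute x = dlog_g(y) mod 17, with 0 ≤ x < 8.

Successive powers of 2 modulo 17:
  2^0=1  2^1=2  2^2=4  2^3=8  2^4=16  2^5=15
  2^6=13
So 2^6 ≡ 13 (mod 17), giving x = 6.

6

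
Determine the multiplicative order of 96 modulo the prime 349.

The order of 96 must divide p − 1 = 348 = 2^2 · 3 · 29.
Divisors: 1, 2, 3, 4, 6, 12, 29, 58, 87, 116, 174, 348.
Check each in increasing order: 96^1 ≡ 96;  96^2 ≡ 142;  96^3 ≡ 21;  96^4 ≡ 271;  96^6 ≡ 92;  96^12 ≡ 88;  96^29 ≡ 325;  96^58 ≡ 227;  96^87 ≡ 136;  96^116 ≡ 226;  96^174 ≡ 348;  96^348 ≡ 1.
Smallest exponent giving 1 is 348.

348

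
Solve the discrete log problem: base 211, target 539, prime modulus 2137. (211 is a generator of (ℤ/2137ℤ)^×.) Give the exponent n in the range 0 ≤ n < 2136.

Baby-step giant-step with m = ceil(sqrt(2136)) = 47.
Baby table (211^j mod 2137 for j=0..46):
  0:1  1:211  2:1781  3:1816  4:653  5:1015  6:465  7:1950
  8:1146  9:325  10:191  11:1835  12:388  13:662  14:777  15:1535
  16:1198  17:612  18:912  19:102  20:152  21:17  22:1450  23:359
  24:954  25:416  26:159  27:1494  28:1095  29:249  30:1251  31:1110
  32:1277  33:185  34:569  35:387  36:451  37:1133  38:1856  39:545
  40:1734  41:447  42:289  43:1143  44:1829  45:1259  46:661
Giant step factor: 211^(-47) ≡ 1363 (mod 2137).
Scan 539·1363^i mod 2137 for i = 0, 1, …:
  i=0: 539   i=1: 1666   i=2: 1264   i=3: 410
  i=4: 1073   i=5: 791   i=6: 1085   i=7: 51
  i=8: 1129   i=9: 187     …   i=30: 836
  i=31: 447
Match at i=31, j=41: n = 31·47 + 41 = 1498.

1498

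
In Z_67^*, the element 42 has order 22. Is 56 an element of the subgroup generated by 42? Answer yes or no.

no

⟨42⟩ has order 22; its elements mod 67 are {1, 3, 5, 8, 9, 14, 15, 22, 24, 25, 27, 40, 42, 43, 45, 52, 53, 58, 59, 62, 64, 66}.
56 is not in this set.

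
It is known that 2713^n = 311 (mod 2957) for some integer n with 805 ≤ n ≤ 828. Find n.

Compute 2713^805 mod 2957 = 2843, then multiply by 2713 repeatedly:
  2713^805=2843  2713^806=1203  2713^807=2168  2713^808=311
Found 311 at exponent 808.

808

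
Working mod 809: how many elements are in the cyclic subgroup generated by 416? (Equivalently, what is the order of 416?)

202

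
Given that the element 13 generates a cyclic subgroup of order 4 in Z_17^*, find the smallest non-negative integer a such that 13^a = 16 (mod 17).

Successive powers of 13 modulo 17:
  13^0=1  13^1=13  13^2=16
So 13^2 ≡ 16 (mod 17), giving a = 2.

2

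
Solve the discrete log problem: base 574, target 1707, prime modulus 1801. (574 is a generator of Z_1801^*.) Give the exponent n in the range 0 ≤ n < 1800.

299

Baby-step giant-step with m = ceil(sqrt(1800)) = 43.
Baby table (574^j mod 1801 for j=0..42):
  0:1  1:574  2:1694  3:1617  4:643  5:1678  6:1438  7:554
  8:1020  9:155  10:721  11:1425  12:296  13:610  14:746  15:1367
  16:1223  17:1413  18:612  19:93  20:1153  21:855  22:898  23:366
  24:1168  25:460  26:1094  27:1208  28:7  29:416  30:1052  31:513
  32:899  33:940  34:1061  35:276  36:1737  37:1085  38:1445  39:970
  40:271  41:668  42:1620
Giant step factor: 574^(-43) ≡ 380 (mod 1801).
Scan 1707·380^i mod 1801 for i = 0, 1, …:
  i=0: 1707   i=1: 300   i=2: 537   i=3: 547
  i=4: 745   i=5: 343   i=6: 668
Match at i=6, j=41: n = 6·43 + 41 = 299.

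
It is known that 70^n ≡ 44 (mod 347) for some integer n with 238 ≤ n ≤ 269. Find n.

Compute 70^238 mod 347 = 64, then multiply by 70 repeatedly:
  70^238=64  70^239=316  70^240=259  70^241=86  70^242=121
  70^243=142  70^244=224  70^245=65  70^246=39  70^247=301
  70^248=250  70^249=150  70^250=90  70^251=54  70^252=310
  70^253=186  70^254=181  70^255=178  70^256=315  70^257=189
  70^258=44
Found 44 at exponent 258.

258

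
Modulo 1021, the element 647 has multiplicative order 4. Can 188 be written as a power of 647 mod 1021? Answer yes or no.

⟨647⟩ has order 4; its elements mod 1021 are {1, 374, 647, 1020}.
188 is not in this set.

no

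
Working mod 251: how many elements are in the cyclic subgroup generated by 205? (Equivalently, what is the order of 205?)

The order of 205 must divide p − 1 = 250 = 2 · 5^3.
Divisors: 1, 2, 5, 10, 25, 50, 125, 250.
Check each in increasing order: 205^1 ≡ 205;  205^2 ≡ 108;  205^5 ≡ 94;  205^10 ≡ 51;  205^25 ≡ 20;  205^50 ≡ 149;  205^125 ≡ 1.
Smallest exponent giving 1 is 125.

125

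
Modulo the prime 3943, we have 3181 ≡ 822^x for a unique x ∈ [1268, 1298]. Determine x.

Compute 822^1268 mod 3943 = 282, then multiply by 822 repeatedly:
  822^1268=282  822^1269=3110  822^1270=1356  822^1271=2706  822^1272=480
  822^1273=260  822^1274=798  822^1275=1418  822^1276=2411  822^1277=2456
  822^1278=16  822^1279=1323  822^1280=3181
Found 3181 at exponent 1280.

1280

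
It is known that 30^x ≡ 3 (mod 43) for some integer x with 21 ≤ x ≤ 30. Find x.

23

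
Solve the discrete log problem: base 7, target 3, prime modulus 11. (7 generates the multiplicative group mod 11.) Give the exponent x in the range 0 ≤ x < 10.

Successive powers of 7 modulo 11:
  7^0=1  7^1=7  7^2=5  7^3=2  7^4=3
So 7^4 ≡ 3 (mod 11), giving x = 4.

4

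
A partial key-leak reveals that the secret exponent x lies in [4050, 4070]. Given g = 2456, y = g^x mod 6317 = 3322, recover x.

Compute 2456^4050 mod 6317 = 2262, then multiply by 2456 repeatedly:
  2456^4050=2262  2456^4051=2829  2456^4052=5641  2456^4053=1115  2456^4054=3179
  2456^4055=6129  2456^4056=5730  2456^4057=4921  2456^4058=1555  2456^4059=3612
  2456^4060=2004  2456^4061=881  2456^4062=3322
Found 3322 at exponent 4062.

4062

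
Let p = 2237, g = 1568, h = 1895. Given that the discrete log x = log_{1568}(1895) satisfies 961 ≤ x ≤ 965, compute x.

964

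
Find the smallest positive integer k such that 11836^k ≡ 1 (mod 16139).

The order of 11836 must divide p − 1 = 16138 = 2 · 8069.
Divisors: 1, 2, 8069, 16138.
Check each in increasing order: 11836^1 ≡ 11836;  11836^2 ≡ 4376;  11836^8069 ≡ 1.
Smallest exponent giving 1 is 8069.

8069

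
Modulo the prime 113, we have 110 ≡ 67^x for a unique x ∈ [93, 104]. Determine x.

93

Compute 67^93 mod 113 = 110, then multiply by 67 repeatedly:
  67^93=110
Found 110 at exponent 93.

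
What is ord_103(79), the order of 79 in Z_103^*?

17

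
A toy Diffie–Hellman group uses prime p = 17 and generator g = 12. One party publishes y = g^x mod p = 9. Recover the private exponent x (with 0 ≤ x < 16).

10

Successive powers of 12 modulo 17:
  12^0=1  12^1=12  12^2=8  12^3=11  12^4=13  12^5=3
  12^6=2  12^7=7  12^8=16  12^9=5  12^10=9
So 12^10 ≡ 9 (mod 17), giving x = 10.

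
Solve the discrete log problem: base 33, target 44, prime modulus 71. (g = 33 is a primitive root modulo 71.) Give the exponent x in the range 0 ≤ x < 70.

Baby-step giant-step with m = ceil(sqrt(70)) = 9.
Baby table (33^j mod 71 for j=0..8):
  0:1  1:33  2:24  3:11  4:8  5:51  6:50  7:17
  8:64
Giant step factor: 33^(-9) ≡ 67 (mod 71).
Scan 44·67^i mod 71 for i = 0, 1, …:
  i=0: 44   i=1: 37   i=2: 65   i=3: 24
Match at i=3, j=2: x = 3·9 + 2 = 29.

29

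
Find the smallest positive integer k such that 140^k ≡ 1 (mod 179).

178

The order of 140 must divide p − 1 = 178 = 2 · 89.
Divisors: 1, 2, 89, 178.
Check each in increasing order: 140^1 ≡ 140;  140^2 ≡ 89;  140^89 ≡ 178;  140^178 ≡ 1.
Smallest exponent giving 1 is 178.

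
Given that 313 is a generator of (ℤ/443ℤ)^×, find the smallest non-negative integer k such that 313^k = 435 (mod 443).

54

Baby-step giant-step with m = ceil(sqrt(442)) = 22.
Baby table (313^j mod 443 for j=0..21):
  0:1  1:313  2:66  3:280  4:369  5:317  6:432  7:101
  8:160  9:21  10:371  11:57  12:121  13:218  14:12  15:212
  16:349  17:259  18:441  19:260  20:311  21:326
Giant step factor: 313^(-22) ≡ 3 (mod 443).
Scan 435·3^i mod 443 for i = 0, 1, …:
  i=0: 435   i=1: 419   i=2: 371
Match at i=2, j=10: k = 2·22 + 10 = 54.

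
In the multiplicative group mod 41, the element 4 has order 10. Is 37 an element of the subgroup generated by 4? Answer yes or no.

⟨4⟩ has order 10; its elements mod 41 are {1, 4, 10, 16, 18, 23, 25, 31, 37, 40}.
37 is in this set.

yes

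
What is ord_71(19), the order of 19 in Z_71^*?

The order of 19 must divide p − 1 = 70 = 2 · 5 · 7.
Divisors: 1, 2, 5, 7, 10, 14, 35, 70.
Check each in increasing order: 19^1 ≡ 19;  19^2 ≡ 6;  19^5 ≡ 45;  19^7 ≡ 57;  19^10 ≡ 37;  19^14 ≡ 54;  19^35 ≡ 1.
Smallest exponent giving 1 is 35.

35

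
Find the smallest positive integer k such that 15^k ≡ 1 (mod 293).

The order of 15 must divide p − 1 = 292 = 2^2 · 73.
Divisors: 1, 2, 4, 73, 146, 292.
Check each in increasing order: 15^1 ≡ 15;  15^2 ≡ 225;  15^4 ≡ 229;  15^73 ≡ 292;  15^146 ≡ 1.
Smallest exponent giving 1 is 146.

146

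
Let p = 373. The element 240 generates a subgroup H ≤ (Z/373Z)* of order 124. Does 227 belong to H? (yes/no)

yes

227 ∈ ⟨240⟩ iff 227^124 ≡ 1 (mod 373), since |⟨240⟩| = 124.
227^124 mod 373 = 1.
Since 1 = 1, 227 lies in the subgroup.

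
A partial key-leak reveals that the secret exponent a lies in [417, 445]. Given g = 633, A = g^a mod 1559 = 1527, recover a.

Compute 633^417 mod 1559 = 606, then multiply by 633 repeatedly:
  633^417=606  633^418=84  633^419=166  633^420=625  633^421=1198
  633^422=660  633^423=1527
Found 1527 at exponent 423.

423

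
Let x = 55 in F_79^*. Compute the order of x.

3

The order of 55 must divide p − 1 = 78 = 2 · 3 · 13.
Divisors: 1, 2, 3, 6, 13, 26, 39, 78.
Check each in increasing order: 55^1 ≡ 55;  55^2 ≡ 23;  55^3 ≡ 1.
Smallest exponent giving 1 is 3.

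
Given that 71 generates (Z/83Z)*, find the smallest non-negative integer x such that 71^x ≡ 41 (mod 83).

Baby-step giant-step with m = ceil(sqrt(82)) = 10.
Baby table (71^j mod 83 for j=0..9):
  0:1  1:71  2:61  3:15  4:69  5:2  6:59  7:39
  8:30  9:55
Giant step factor: 71^(-10) ≡ 21 (mod 83).
Scan 41·21^i mod 83 for i = 0, 1, …:
  i=0: 41   i=1: 31   i=2: 70   i=3: 59
Match at i=3, j=6: x = 3·10 + 6 = 36.

36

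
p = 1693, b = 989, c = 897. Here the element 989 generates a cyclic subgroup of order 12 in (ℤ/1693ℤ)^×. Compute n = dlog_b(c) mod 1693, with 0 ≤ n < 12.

Successive powers of 989 modulo 1693:
  989^0=1  989^1=989  989^2=1260  989^3=92  989^4=1259  989^5=796
  989^6=1692  989^7=704  989^8=433  989^9=1601  989^10=434  989^11=897
So 989^11 ≡ 897 (mod 1693), giving n = 11.

11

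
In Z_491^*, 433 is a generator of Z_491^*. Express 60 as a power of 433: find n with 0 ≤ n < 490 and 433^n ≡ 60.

Baby-step giant-step with m = ceil(sqrt(490)) = 23.
Baby table (433^j mod 491 for j=0..22):
  0:1  1:433  2:418  3:306  4:419  5:248  6:346  7:63
  8:274  9:311  10:129  11:374  12:403  13:194  14:41  15:77
  16:444  17:271  18:485  19:348  20:438  21:128  22:432
Giant step factor: 433^(-23) ≡ 360 (mod 491).
Scan 60·360^i mod 491 for i = 0, 1, …:
  i=0: 60   i=1: 487   i=2: 33   i=3: 96
  i=4: 190   i=5: 151   i=6: 350   i=7: 304
  i=8: 438
Match at i=8, j=20: n = 8·23 + 20 = 204.

204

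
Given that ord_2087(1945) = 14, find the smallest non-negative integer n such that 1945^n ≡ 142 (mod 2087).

8

Successive powers of 1945 modulo 2087:
  1945^0=1  1945^1=1945  1945^2=1381  1945^3=76  1945^4=1730  1945^5=606
  1945^6=1602  1945^7=2086  1945^8=142
So 1945^8 ≡ 142 (mod 2087), giving n = 8.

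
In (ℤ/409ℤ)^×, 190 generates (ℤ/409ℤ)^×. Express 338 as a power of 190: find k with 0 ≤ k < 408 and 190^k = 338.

Baby-step giant-step with m = ceil(sqrt(408)) = 21.
Baby table (190^j mod 409 for j=0..20):
  0:1  1:190  2:108  3:70  4:212  5:198  6:401  7:116
  8:363  9:258  10:349  11:52  12:64  13:299  14:368  15:390
  16:71  17:402  18:306  19:62  20:328
Giant step factor: 190^(-21) ≡ 148 (mod 409).
Scan 338·148^i mod 409 for i = 0, 1, …:
  i=0: 338   i=1: 126   i=2: 243   i=3: 381
  i=4: 355   i=5: 188   i=6: 12   i=7: 140
  i=8: 270   i=9: 287   i=10: 349
Match at i=10, j=10: k = 10·21 + 10 = 220.

220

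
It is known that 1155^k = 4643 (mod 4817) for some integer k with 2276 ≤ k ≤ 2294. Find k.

2276

Compute 1155^2276 mod 4817 = 4643, then multiply by 1155 repeatedly:
  1155^2276=4643
Found 4643 at exponent 2276.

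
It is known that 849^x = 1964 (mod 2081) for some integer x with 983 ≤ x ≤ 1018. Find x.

Compute 849^983 mod 2081 = 1397, then multiply by 849 repeatedly:
  849^983=1397  849^984=1964
Found 1964 at exponent 984.

984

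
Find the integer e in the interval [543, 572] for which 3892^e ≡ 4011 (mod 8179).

561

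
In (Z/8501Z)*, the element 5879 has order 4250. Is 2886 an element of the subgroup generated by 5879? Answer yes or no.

yes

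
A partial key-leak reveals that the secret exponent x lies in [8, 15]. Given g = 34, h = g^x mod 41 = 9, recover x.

10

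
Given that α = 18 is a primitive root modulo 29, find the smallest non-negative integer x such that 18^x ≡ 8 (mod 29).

13

Successive powers of 18 modulo 29:
  18^0=1  18^1=18  18^2=5  18^3=3  18^4=25  18^5=15
  18^6=9  18^7=17  18^8=16  18^9=27  18^10=22  18^11=19
  18^12=23  18^13=8
So 18^13 ≡ 8 (mod 29), giving x = 13.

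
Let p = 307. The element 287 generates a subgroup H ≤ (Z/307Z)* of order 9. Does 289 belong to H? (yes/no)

289 ∈ ⟨287⟩ iff 289^9 ≡ 1 (mod 307), since |⟨287⟩| = 9.
289^9 mod 307 = 1.
Since 1 = 1, 289 lies in the subgroup.

yes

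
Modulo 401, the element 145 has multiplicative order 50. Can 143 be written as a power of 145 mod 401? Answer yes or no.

143 ∈ ⟨145⟩ iff 143^50 ≡ 1 (mod 401), since |⟨145⟩| = 50.
143^50 mod 401 = 45.
Since 45 ≠ 1, 143 does not lie in the subgroup.

no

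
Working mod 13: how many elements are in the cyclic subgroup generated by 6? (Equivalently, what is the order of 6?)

12

The order of 6 must divide p − 1 = 12 = 2^2 · 3.
Divisors: 1, 2, 3, 4, 6, 12.
Check each in increasing order: 6^1 ≡ 6;  6^2 ≡ 10;  6^3 ≡ 8;  6^4 ≡ 9;  6^6 ≡ 12;  6^12 ≡ 1.
Smallest exponent giving 1 is 12.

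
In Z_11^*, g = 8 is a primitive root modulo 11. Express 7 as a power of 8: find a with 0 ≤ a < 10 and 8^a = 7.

9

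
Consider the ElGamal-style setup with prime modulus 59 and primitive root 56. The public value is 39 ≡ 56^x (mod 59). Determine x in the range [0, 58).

Baby-step giant-step with m = ceil(sqrt(58)) = 8.
Baby table (56^j mod 59 for j=0..7):
  0:1  1:56  2:9  3:32  4:22  5:52  6:21  7:55
Giant step factor: 56^(-8) ≡ 5 (mod 59).
Scan 39·5^i mod 59 for i = 0, 1, …:
  i=0: 39   i=1: 18   i=2: 31   i=3: 37
  i=4: 8   i=5: 40   i=6: 23   i=7: 56
Match at i=7, j=1: x = 7·8 + 1 = 57.

57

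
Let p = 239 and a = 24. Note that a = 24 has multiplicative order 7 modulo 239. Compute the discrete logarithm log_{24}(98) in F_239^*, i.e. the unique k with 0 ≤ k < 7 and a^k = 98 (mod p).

Successive powers of 24 modulo 239:
  24^0=1  24^1=24  24^2=98
So 24^2 ≡ 98 (mod 239), giving k = 2.

2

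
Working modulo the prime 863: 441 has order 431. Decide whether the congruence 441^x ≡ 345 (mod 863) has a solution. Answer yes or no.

345 ∈ ⟨441⟩ iff 345^431 ≡ 1 (mod 863), since |⟨441⟩| = 431.
345^431 mod 863 = 1.
Since 1 = 1, 345 lies in the subgroup.

yes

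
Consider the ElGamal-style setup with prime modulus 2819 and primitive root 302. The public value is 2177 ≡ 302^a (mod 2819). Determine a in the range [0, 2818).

2095

Baby-step giant-step with m = ceil(sqrt(2818)) = 54.
Baby table (302^j mod 2819 for j=0..53):
  0:1  1:302  2:996  3:1978  4:2547  5:2426  6:2531  7:413
  8:690  9:2593  10:2223  11:424  12:1193  13:2273  14:1429  15:251
  16:2508  17:1924  18:334  19:2203  20:22  21:1006  22:2179  23:1231
  24:2473  25:2630  26:2121  27:629  28:1085  29:666  30:983  31:871
  32:875  33:2083  34:429  35:2703  36:1615  37:43  38:1710  39:543
  40:484  41:2399  42:15  43:1711  44:845  45:1480  46:1558  47:2562
  48:1318  49:557  50:1893  51:2248  52:2336  53:722
Giant step factor: 302^(-54) ≡ 1796 (mod 2819).
Scan 2177·1796^i mod 2819 for i = 0, 1, …:
  i=0: 2177   i=1: 2758   i=2: 385   i=3: 805
  i=4: 2452   i=5: 514   i=6: 1331   i=7: 2783
  i=8: 181   i=9: 891     …   i=37: 1186
  i=38: 1711
Match at i=38, j=43: a = 38·54 + 43 = 2095.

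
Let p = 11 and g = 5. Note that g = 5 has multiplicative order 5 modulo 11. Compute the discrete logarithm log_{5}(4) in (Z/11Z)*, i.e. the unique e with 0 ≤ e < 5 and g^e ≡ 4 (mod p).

Successive powers of 5 modulo 11:
  5^0=1  5^1=5  5^2=3  5^3=4
So 5^3 ≡ 4 (mod 11), giving e = 3.

3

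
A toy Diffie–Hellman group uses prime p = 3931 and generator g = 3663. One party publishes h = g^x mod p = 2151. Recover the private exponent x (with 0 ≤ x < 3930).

1790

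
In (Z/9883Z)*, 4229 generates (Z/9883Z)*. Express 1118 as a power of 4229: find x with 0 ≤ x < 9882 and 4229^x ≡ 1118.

9290

Baby-step giant-step with m = ceil(sqrt(9882)) = 100.
Baby table (4229^j mod 9883 for j=0..99):
  0:1  1:4229  2:6094  3:6545  4:6405  5:7325  6:4103  7:6922
  8:9575  9:2024  10:818  11:272  12:3860  13:7107  14:1300  15:2752
  16:5917  17:9120  18:5014  19:5171  20:6963  21:5070  22:4803  23:2322
  24:5919  25:7695  26:7319  27:8378  28:7  29:9837  30:3126  31:6283
  32:5303  33:1860  34:8955  35:8922  36:7727  37:4285  38:5726  39:1904
  40:7254  41:334  42:9100  43:9381  44:1887  45:4542  46:5449  47:6548
  48:9209  49:5841  50:3972  51:6371  52:1901  53:4450  54:1818  55:9231
  56:49  57:9561  58:2116  59:4449  60:7472  61:3137  62:3387  63:3156
  64:4674  65:346  66:550  67:3445  68:1363  69:2338  70:4402  71:6369
  72:3326  73:2145  74:8494  75:6304  76:5165  77:1355  78:8038  79:5065
  80:3424  81:1501  82:2843  83:5319  84:343  85:7629  86:4929  87:1494
  88:2889  89:2193  90:3943  91:2326  92:3069  93:2422  94:3850  95:4349
  96:9541  97:6483  98:1165  99:5051
Giant step factor: 4229^(-100) ≡ 1397 (mod 9883).
Scan 1118·1397^i mod 9883 for i = 0, 1, …:
  i=0: 1118   i=1: 332   i=2: 9186   i=3: 4708
  i=4: 4881   i=5: 9370   i=6: 4798   i=7: 2132
  i=8: 3621   i=9: 8324     …   i=91: 7622
  i=92: 3943
Match at i=92, j=90: x = 92·100 + 90 = 9290.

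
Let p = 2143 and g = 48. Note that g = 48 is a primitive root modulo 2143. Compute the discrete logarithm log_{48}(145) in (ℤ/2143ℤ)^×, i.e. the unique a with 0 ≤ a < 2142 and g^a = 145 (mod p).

1128

Baby-step giant-step with m = ceil(sqrt(2142)) = 47.
Baby table (48^j mod 2143 for j=0..46):
  0:1  1:48  2:161  3:1299  4:205  5:1268  6:860  7:563
  8:1308  9:637  10:574  11:1836  12:265  13:2005  14:1948  15:1355
  16:750  17:1712  18:742  19:1328  20:1597  21:1651  22:2100  23:79
  24:1649  25:2004  26:1900  27:1194  28:1594  29:1507  30:1617  31:468
  32:1034  33:343  34:1463  35:1648  36:1956  37:1739  38:2038  39:1389
  40:239  41:757  42:2048  43:1869  44:1849  45:889  46:1955
Giant step factor: 48^(-47) ≡ 1740 (mod 2143).
Scan 145·1740^i mod 2143 for i = 0, 1, …:
  i=0: 145   i=1: 1569   i=2: 2021   i=3: 2020
  i=4: 280   i=5: 739   i=6: 60   i=7: 1536
  i=8: 319   i=9: 23     …   i=23: 1691
  i=24: 1
Match at i=24, j=0: a = 24·47 + 0 = 1128.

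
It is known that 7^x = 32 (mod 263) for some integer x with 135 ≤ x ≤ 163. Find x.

148

Compute 7^135 mod 263 = 229, then multiply by 7 repeatedly:
  7^135=229  7^136=25  7^137=175  7^138=173  7^139=159
  7^140=61  7^141=164  7^142=96  7^143=146  7^144=233
  7^145=53  7^146=108  7^147=230  7^148=32
Found 32 at exponent 148.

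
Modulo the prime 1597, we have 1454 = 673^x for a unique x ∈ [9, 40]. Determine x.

34

Compute 673^9 mod 1597 = 1054, then multiply by 673 repeatedly:
  673^9=1054  673^10=274  673^11=747  673^12=1273  673^13=737
  673^14=931  673^15=539  673^16=228  673^17=132  673^18=1001
  673^19=1336  673^20=17  673^21=262  673^22=656  673^23=716
  673^24=1171  673^25=762  673^26=189  673^27=1034  673^28=1187
  673^29=351  673^30=1464  673^31=1520  673^32=880  673^33=1350
  673^34=1454
Found 1454 at exponent 34.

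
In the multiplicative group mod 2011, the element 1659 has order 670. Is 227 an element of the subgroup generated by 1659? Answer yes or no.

227 ∈ ⟨1659⟩ iff 227^670 ≡ 1 (mod 2011), since |⟨1659⟩| = 670.
227^670 mod 2011 = 1805.
Since 1805 ≠ 1, 227 does not lie in the subgroup.

no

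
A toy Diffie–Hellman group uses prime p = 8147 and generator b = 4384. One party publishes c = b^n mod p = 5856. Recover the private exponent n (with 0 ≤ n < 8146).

Baby-step giant-step with m = ceil(sqrt(8146)) = 91.
Baby table (4384^j mod 8147 for j=0..90):
  0:1  1:4384  2:683  3:4323  4:2110  5:3395  6:7258  7:5037
  8:3838  9:2237  10:6167  11:4382  12:62  13:2957  14:1611  15:7322
  16:468  17:6815  18:1911  19:2708  20:1693  21:195  22:7592  23:2833
  24:3844  25:4100  26:2118  27:5879  28:4575  29:7033  30:4424  31:4956
  32:7202  33:3943  34:6325  35:4559  36:2065  37:1643  38:964  39:6030
  40:6652  41:4255  42:5437  43:5833  44:6586  45:56  46:1094  47:5660
  48:5825  49:4102  50:2739  51:7245  52:5074  53:3106  54:3067  55:3178
  56:982  57:3472  58:2652  59:599  60:2682  61:1767  62:6878  63:1105
  64:5002  65:5191  66:2773  67:1508  68:3855  69:3442  70:1484  71:4550
  72:3344  73:3643  74:2792  75:3334  76:538  77:4109  78:839  79:3879
  80:2747  81:1582  82:2391  83:5102  84:3653  85:5897  86:2017  87:3033
  88:768  89:2201  90:3136
Giant step factor: 4384^(-91) ≡ 7920 (mod 8147).
Scan 5856·7920^i mod 8147 for i = 0, 1, …:
  i=0: 5856   i=1: 6796   i=2: 5238   i=3: 436
  i=4: 6939   i=5: 5365   i=6: 4195   i=7: 934
  i=8: 7951   i=9: 3757     …   i=54: 1827
  i=55: 768
Match at i=55, j=88: n = 55·91 + 88 = 5093.

5093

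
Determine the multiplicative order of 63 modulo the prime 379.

126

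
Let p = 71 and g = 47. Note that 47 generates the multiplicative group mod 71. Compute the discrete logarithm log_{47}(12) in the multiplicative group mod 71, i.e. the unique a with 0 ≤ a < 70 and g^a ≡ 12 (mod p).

Successive powers of 47 modulo 71:
  47^0=1  47^1=47  47^2=8  47^3=21  47^4=64  47^5=26
  47^6=15  47^7=66  47^8=49  47^9=31  47^10=37  47^11=35
  47^12=12
So 47^12 ≡ 12 (mod 71), giving a = 12.

12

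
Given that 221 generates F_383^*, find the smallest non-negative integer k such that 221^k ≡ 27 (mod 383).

22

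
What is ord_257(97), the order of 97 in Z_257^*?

The order of 97 must divide p − 1 = 256 = 2^8.
Divisors: 1, 2, 4, 8, 16, 32, 64, 128, 256.
Check each in increasing order: 97^1 ≡ 97;  97^2 ≡ 157;  97^4 ≡ 234;  97^8 ≡ 15;  97^16 ≡ 225;  97^32 ≡ 253;  97^64 ≡ 16;  97^128 ≡ 256;  97^256 ≡ 1.
Smallest exponent giving 1 is 256.

256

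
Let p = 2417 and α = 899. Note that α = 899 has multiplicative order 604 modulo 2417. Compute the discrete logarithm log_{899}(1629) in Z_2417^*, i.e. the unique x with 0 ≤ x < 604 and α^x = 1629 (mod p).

401

Baby-step giant-step with m = ceil(sqrt(604)) = 25.
Baby table (899^j mod 2417 for j=0..24):
  0:1  1:899  2:923  3:746  4:1145  5:2130  6:606  7:969
  8:1011  9:97  10:191  11:102  12:2269  13:2300  14:1165  15:774
  16:2147  17:1387  18:2158  19:1608  20:226  21:146  22:736  23:1823
  24:151
Giant step factor: 899^(-25) ≡ 207 (mod 2417).
Scan 1629·207^i mod 2417 for i = 0, 1, …:
  i=0: 1629   i=1: 1240   i=2: 478   i=3: 2266
  i=4: 164   i=5: 110   i=6: 1017   i=7: 240
  i=8: 1340   i=9: 1842     …   i=15: 1604
  i=16: 899
Match at i=16, j=1: x = 16·25 + 1 = 401.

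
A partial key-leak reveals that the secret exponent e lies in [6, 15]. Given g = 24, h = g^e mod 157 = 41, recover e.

Compute 24^6 mod 157 = 64, then multiply by 24 repeatedly:
  24^6=64  24^7=123  24^8=126  24^9=41
Found 41 at exponent 9.

9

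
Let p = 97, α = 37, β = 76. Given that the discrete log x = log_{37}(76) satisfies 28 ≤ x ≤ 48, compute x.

Compute 37^28 mod 97 = 54, then multiply by 37 repeatedly:
  37^28=54  37^29=58  37^30=12  37^31=56  37^32=35
  37^33=34  37^34=94  37^35=83  37^36=64  37^37=40
  37^38=25  37^39=52  37^40=81  37^41=87  37^42=18
  37^43=84  37^44=4  37^45=51  37^46=44  37^47=76
Found 76 at exponent 47.

47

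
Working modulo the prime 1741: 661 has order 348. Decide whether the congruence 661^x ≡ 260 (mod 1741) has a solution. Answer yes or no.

260 ∈ ⟨661⟩ iff 260^348 ≡ 1 (mod 1741), since |⟨661⟩| = 348.
260^348 mod 1741 = 1.
Since 1 = 1, 260 lies in the subgroup.

yes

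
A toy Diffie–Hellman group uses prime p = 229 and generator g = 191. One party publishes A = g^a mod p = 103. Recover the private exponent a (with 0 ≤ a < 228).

26

Successive powers of 191 modulo 229:
  191^0=1  191^1=191  191^2=70  191^3=88  191^4=91  191^5=206
  191^6=187  191^7=222  191^8=37  191^9=197  191^10=71  191^11=50
  191^12=161  191^13=65  191^14=49  191^15=199  191^16=224  191^17=190
  191^18=108  191^19=18  191^20=3  191^21=115  191^22=210  191^23=35
  191^24=44  191^25=160  191^26=103
So 191^26 ≡ 103 (mod 229), giving a = 26.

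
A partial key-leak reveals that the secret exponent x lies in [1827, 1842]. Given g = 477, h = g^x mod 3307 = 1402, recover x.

1841

Compute 477^1827 mod 3307 = 807, then multiply by 477 repeatedly:
  477^1827=807  477^1828=1327  477^1829=1342  477^1830=1883  477^1831=1994
  477^1832=2029  477^1833=2189  477^1834=2448  477^1835=325  477^1836=2903
  477^1837=2405  477^1838=2963  477^1839=1262  477^1840=100  477^1841=1402
Found 1402 at exponent 1841.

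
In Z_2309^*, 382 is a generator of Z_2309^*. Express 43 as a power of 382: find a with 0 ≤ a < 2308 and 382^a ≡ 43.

129

Baby-step giant-step with m = ceil(sqrt(2308)) = 49.
Baby table (382^j mod 2309 for j=0..48):
  0:1  1:382  2:457  3:1399  4:1039  5:2059  6:1478  7:1200
  8:1218  9:1167  10:157  11:2249  12:170  13:288  14:1493  15:3
  16:1146  17:1371  18:1888  19:808  20:1559  21:2125  22:1291  23:1345
  24:1192  25:471  26:2129  27:510  28:864  29:2170  30:9  31:1129
  32:1804  33:1046  34:115  35:59  36:1757  37:1564  38:1726  39:1267
  40:1413  41:1769  42:1530  43:283  44:1892  45:27  46:1078  47:794
  48:829
Giant step factor: 382^(-49) ≡ 1111 (mod 2309).
Scan 43·1111^i mod 2309 for i = 0, 1, …:
  i=0: 43   i=1: 1593   i=2: 1129
Match at i=2, j=31: a = 2·49 + 31 = 129.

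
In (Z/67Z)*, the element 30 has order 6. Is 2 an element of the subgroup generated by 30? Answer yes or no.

no

⟨30⟩ has order 6; its elements mod 67 are {1, 29, 30, 37, 38, 66}.
2 is not in this set.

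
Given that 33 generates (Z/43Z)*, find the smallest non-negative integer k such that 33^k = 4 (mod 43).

18

Baby-step giant-step with m = ceil(sqrt(42)) = 7.
Baby table (33^j mod 43 for j=0..6):
  0:1  1:33  2:14  3:32  4:24  5:18  6:35
Giant step factor: 33^(-7) ≡ 7 (mod 43).
Scan 4·7^i mod 43 for i = 0, 1, …:
  i=0: 4   i=1: 28   i=2: 24
Match at i=2, j=4: k = 2·7 + 4 = 18.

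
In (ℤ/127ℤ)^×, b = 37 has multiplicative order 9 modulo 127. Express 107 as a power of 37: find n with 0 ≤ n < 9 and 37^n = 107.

3

Successive powers of 37 modulo 127:
  37^0=1  37^1=37  37^2=99  37^3=107
So 37^3 ≡ 107 (mod 127), giving n = 3.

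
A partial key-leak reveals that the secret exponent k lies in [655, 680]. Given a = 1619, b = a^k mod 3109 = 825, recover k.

Compute 1619^655 mod 3109 = 211, then multiply by 1619 repeatedly:
  1619^655=211  1619^656=2728  1619^657=1852  1619^658=1312  1619^659=681
  1619^660=1953  1619^661=54  1619^662=374  1619^663=2360  1619^664=2988
  1619^665=3077  1619^666=1045  1619^667=559  1619^668=302  1619^669=825
Found 825 at exponent 669.

669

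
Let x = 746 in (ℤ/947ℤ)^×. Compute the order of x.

473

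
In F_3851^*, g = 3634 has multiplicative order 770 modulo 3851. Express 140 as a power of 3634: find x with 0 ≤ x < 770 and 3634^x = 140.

349

Baby-step giant-step with m = ceil(sqrt(770)) = 28.
Baby table (3634^j mod 3851 for j=0..27):
  0:1  1:3634  2:877  3:2241  4:2780  5:1347  6:377  7:2913
  8:3294  9:1488  10:588  11:3338  12:3493  13:666  14:1816  15:2581
  16:2169  17:3000  18:3670  19:767  20:3005  21:2585  22:1301  23:2657
  24:1081  25:334  26:691  27:242
Giant step factor: 3634^(-28) ≡ 960 (mod 3851).
Scan 140·960^i mod 3851 for i = 0, 1, …:
  i=0: 140   i=1: 3466   i=2: 96   i=3: 3587
  i=4: 726   i=5: 3780   i=6: 1158   i=7: 2592
  i=8: 574   i=9: 347   i=10: 1934   i=11: 458
  i=12: 666
Match at i=12, j=13: x = 12·28 + 13 = 349.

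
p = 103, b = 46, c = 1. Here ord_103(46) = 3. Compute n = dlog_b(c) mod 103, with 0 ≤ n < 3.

Successive powers of 46 modulo 103:
  46^0=1
So 46^0 ≡ 1 (mod 103), giving n = 0.

0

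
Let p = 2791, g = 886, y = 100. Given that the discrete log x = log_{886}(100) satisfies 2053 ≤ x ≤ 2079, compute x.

Compute 886^2053 mod 2791 = 1866, then multiply by 886 repeatedly:
  886^2053=1866  886^2054=1004  886^2055=2006  886^2056=2240  886^2057=239
  886^2058=2429  886^2059=233  886^2060=2695  886^2061=1465  886^2062=175
  886^2063=1545  886^2064=1280  886^2065=934  886^2066=1388  886^2067=1728
  886^2068=1540  886^2069=2432  886^2070=100
Found 100 at exponent 2070.

2070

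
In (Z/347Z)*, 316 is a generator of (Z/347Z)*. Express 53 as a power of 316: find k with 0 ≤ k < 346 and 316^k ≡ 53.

Baby-step giant-step with m = ceil(sqrt(346)) = 19.
Baby table (316^j mod 347 for j=0..18):
  0:1  1:316  2:267  3:51  4:154  5:84  6:172  7:220
  8:120  9:97  10:116  11:221  12:89  13:17  14:167  15:28
  16:173  17:189  18:40
Giant step factor: 316^(-19) ≡ 68 (mod 347).
Scan 53·68^i mod 347 for i = 0, 1, …:
  i=0: 53   i=1: 134   i=2: 90   i=3: 221
Match at i=3, j=11: k = 3·19 + 11 = 68.

68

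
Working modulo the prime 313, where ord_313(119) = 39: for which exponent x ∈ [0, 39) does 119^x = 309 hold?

5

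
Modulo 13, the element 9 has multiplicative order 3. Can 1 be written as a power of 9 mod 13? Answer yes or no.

⟨9⟩ has order 3; its elements mod 13 are {1, 3, 9}.
1 is in this set.

yes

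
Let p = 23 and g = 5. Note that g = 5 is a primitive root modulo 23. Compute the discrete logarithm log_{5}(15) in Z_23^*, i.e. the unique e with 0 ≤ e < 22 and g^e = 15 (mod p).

17

Successive powers of 5 modulo 23:
  5^0=1  5^1=5  5^2=2  5^3=10  5^4=4  5^5=20
  5^6=8  5^7=17  5^8=16  5^9=11  5^10=9  5^11=22
  5^12=18  5^13=21  5^14=13  5^15=19  5^16=3  5^17=15
So 5^17 ≡ 15 (mod 23), giving e = 17.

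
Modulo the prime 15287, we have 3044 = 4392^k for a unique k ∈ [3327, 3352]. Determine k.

3338

Compute 4392^3327 mod 15287 = 4469, then multiply by 4392 repeatedly:
  4392^3327=4469  4392^3328=14627  4392^3329=5810  4392^3330=3517  4392^3331=6794
  4392^3332=14311  4392^3333=9055  4392^3334=8073  4392^3335=6063  4392^3336=14029
  4392^3337=8758  4392^3338=3044
Found 3044 at exponent 3338.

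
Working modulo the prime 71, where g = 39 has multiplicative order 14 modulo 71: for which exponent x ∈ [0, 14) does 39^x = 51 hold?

13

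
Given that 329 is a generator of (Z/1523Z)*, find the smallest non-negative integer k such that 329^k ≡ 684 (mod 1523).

Baby-step giant-step with m = ceil(sqrt(1522)) = 40.
Baby table (329^j mod 1523 for j=0..39):
  0:1  1:329  2:108  3:503  4:1003  5:1019  6:191  7:396
  8:829  9:124  10:1198  11:1208  12:1452  13:1009  14:1470  15:839
  16:368  17:755  18:146  19:821  20:538  21:334  22:230  23:1043
  24:472  25:1465  26:717  27:1351  28:1286  29:1223  30:295  31:1106
  32:1400  33:654  34:423  35:574  36:1517  37:1072  38:875  39:28
Giant step factor: 329^(-40) ≡ 885 (mod 1523).
Scan 684·885^i mod 1523 for i = 0, 1, …:
  i=0: 684   i=1: 709   i=2: 1512   i=3: 926
  i=4: 136   i=5: 43   i=6: 1503   i=7: 576
  i=8: 1078   i=9: 632     …   i=18: 1341
  i=19: 368
Match at i=19, j=16: k = 19·40 + 16 = 776.

776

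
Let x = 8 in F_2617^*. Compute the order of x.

436

The order of 8 must divide p − 1 = 2616 = 2^3 · 3 · 109.
Divisors: 1, 2, 3, 4, 6, 8, 12, 24, 109, 218, 327, 436, 654, 872, 1308, 2616.
Check each in increasing order: 8^1 ≡ 8;  8^2 ≡ 64;  8^3 ≡ 512;  8^4 ≡ 1479;  8^6 ≡ 444;  8^8 ≡ 2246;  8^12 ≡ 861;  8^24 ≡ 710;  8^109 ≡ 1950;  8^218 ≡ 2616;  8^327 ≡ 667;  8^436 ≡ 1.
Smallest exponent giving 1 is 436.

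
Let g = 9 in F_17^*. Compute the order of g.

8

The order of 9 must divide p − 1 = 16 = 2^4.
Divisors: 1, 2, 4, 8, 16.
Check each in increasing order: 9^1 ≡ 9;  9^2 ≡ 13;  9^4 ≡ 16;  9^8 ≡ 1.
Smallest exponent giving 1 is 8.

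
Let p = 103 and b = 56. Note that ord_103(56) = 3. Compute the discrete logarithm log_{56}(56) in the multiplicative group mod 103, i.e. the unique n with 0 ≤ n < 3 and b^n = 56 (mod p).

1

Successive powers of 56 modulo 103:
  56^0=1  56^1=56
So 56^1 ≡ 56 (mod 103), giving n = 1.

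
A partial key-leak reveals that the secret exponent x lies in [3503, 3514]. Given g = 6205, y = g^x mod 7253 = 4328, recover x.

3512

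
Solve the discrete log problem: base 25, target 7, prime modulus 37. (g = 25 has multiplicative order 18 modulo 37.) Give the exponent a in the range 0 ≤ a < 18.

14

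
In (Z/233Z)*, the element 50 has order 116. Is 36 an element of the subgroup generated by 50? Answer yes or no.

yes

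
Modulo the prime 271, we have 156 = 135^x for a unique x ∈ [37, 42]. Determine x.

Compute 135^37 mod 271 = 107, then multiply by 135 repeatedly:
  135^37=107  135^38=82  135^39=230  135^40=156
Found 156 at exponent 40.

40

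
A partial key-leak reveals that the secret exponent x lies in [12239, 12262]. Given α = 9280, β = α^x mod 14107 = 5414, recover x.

12251

Compute 9280^12239 mod 14107 = 4401, then multiply by 9280 repeatedly:
  9280^12239=4401  9280^12240=1515  9280^12241=8628  9280^12242=10615  9280^12243=12126
  9280^12244=11848  9280^12245=13589  9280^12246=3447  9280^12247=7591  9280^12248=8229
  9280^12249=3929  9280^12250=8632  9280^12251=5414
Found 5414 at exponent 12251.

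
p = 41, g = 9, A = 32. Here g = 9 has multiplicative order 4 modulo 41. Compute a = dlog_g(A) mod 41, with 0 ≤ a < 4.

3

Successive powers of 9 modulo 41:
  9^0=1  9^1=9  9^2=40  9^3=32
So 9^3 ≡ 32 (mod 41), giving a = 3.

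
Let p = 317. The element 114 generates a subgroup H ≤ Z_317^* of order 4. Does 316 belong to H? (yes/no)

yes

⟨114⟩ has order 4; its elements mod 317 are {1, 114, 203, 316}.
316 is in this set.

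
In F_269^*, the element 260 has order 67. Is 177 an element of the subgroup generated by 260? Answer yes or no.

177 ∈ ⟨260⟩ iff 177^67 ≡ 1 (mod 269), since |⟨260⟩| = 67.
177^67 mod 269 = 1.
Since 1 = 1, 177 lies in the subgroup.

yes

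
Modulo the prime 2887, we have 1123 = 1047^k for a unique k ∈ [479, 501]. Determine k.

497

Compute 1047^479 mod 2887 = 1273, then multiply by 1047 repeatedly:
  1047^479=1273  1047^480=1924  1047^481=2189  1047^482=2492  1047^483=2163
  1047^484=1253  1047^485=1193  1047^486=1887  1047^487=981  1047^488=2222
  1047^489=2399  1047^490=63  1047^491=2447  1047^492=1240  1047^493=2017
  1047^494=1402  1047^495=1298  1047^496=2116  1047^497=1123
Found 1123 at exponent 497.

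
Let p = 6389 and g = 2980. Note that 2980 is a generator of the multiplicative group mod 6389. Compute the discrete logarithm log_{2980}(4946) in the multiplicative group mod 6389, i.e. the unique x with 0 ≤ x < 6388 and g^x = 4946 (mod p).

Baby-step giant-step with m = ceil(sqrt(6388)) = 80.
Baby table (2980^j mod 6389 for j=0..79):
  0:1  1:2980  2:6079  3:2605  4:265  5:3853  6:907  7:313
  8:6335  9:5194  10:3962  11:6277  12:4857  13:2775  14:2134  15:2265
  16:2916  17:640  18:3278  19:6048  20:6060  21:3486  22:6155  23:5470
  24:2261  25:3774  26:1880  27:5636  28:4988  29:3426  30:6247  31:4903
  32:5686  33:652  34:704  35:2328  36:5375  37:277  38:1279  39:3576
  40:6017  41:3126  42:318  43:2068  44:3644  45:4209  46:1213  47:4955
  48:921  49:3699  50:1995  51:3330  52:1283  53:2718  54:4777  55:768
  56:1378  57:4702  58:883  59:5461  60:997  61:175  62:3991  63:3251
  64:2256  65:1652  66:3430  67:5389  68:3663  69:3328  70:1712  71:3338
  72:5956  73:238  74:61  75:2888  76:257  77:5569  78:3387  79:5029
Giant step factor: 2980^(-80) ≡ 5140 (mod 6389).
Scan 4946·5140^i mod 6389 for i = 0, 1, …:
  i=0: 4946   i=1: 609   i=2: 6039   i=3: 2698
  i=4: 3590   i=5: 1168   i=6: 4249   i=7: 2258
  i=8: 3696   i=9: 2943     …   i=26: 1899
  i=27: 4857
Match at i=27, j=12: x = 27·80 + 12 = 2172.

2172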